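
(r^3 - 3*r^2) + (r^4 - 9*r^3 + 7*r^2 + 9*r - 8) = r^4 - 8*r^3 + 4*r^2 + 9*r - 8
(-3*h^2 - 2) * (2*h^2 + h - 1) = -6*h^4 - 3*h^3 - h^2 - 2*h + 2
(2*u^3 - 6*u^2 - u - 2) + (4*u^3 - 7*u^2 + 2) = 6*u^3 - 13*u^2 - u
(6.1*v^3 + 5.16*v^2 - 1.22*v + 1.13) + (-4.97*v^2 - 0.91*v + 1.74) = 6.1*v^3 + 0.19*v^2 - 2.13*v + 2.87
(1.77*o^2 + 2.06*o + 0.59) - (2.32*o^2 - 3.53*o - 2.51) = -0.55*o^2 + 5.59*o + 3.1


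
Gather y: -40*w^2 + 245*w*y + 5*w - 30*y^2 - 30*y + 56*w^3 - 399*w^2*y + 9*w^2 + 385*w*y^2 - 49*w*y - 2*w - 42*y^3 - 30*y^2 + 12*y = 56*w^3 - 31*w^2 + 3*w - 42*y^3 + y^2*(385*w - 60) + y*(-399*w^2 + 196*w - 18)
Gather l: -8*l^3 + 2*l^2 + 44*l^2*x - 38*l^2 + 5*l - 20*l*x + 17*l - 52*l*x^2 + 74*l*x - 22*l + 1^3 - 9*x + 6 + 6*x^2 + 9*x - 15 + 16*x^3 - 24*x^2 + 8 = -8*l^3 + l^2*(44*x - 36) + l*(-52*x^2 + 54*x) + 16*x^3 - 18*x^2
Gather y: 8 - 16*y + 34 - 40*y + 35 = 77 - 56*y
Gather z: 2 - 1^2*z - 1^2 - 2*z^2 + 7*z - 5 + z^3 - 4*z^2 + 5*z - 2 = z^3 - 6*z^2 + 11*z - 6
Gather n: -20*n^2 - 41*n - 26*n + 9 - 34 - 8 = -20*n^2 - 67*n - 33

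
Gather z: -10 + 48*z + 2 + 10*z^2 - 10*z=10*z^2 + 38*z - 8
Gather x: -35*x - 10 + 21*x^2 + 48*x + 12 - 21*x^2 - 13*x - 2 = 0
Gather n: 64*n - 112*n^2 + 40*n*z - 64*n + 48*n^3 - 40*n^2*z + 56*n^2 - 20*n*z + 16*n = 48*n^3 + n^2*(-40*z - 56) + n*(20*z + 16)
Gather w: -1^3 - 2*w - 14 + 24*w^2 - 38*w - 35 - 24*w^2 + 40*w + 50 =0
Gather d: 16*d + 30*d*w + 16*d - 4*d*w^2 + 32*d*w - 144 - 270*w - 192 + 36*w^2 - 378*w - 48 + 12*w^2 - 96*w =d*(-4*w^2 + 62*w + 32) + 48*w^2 - 744*w - 384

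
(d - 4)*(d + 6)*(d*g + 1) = d^3*g + 2*d^2*g + d^2 - 24*d*g + 2*d - 24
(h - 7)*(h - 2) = h^2 - 9*h + 14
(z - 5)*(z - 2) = z^2 - 7*z + 10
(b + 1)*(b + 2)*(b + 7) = b^3 + 10*b^2 + 23*b + 14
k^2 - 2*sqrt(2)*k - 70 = (k - 7*sqrt(2))*(k + 5*sqrt(2))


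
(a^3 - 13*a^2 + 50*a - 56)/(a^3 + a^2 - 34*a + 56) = (a - 7)/(a + 7)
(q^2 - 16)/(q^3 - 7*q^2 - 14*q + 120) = (q - 4)/(q^2 - 11*q + 30)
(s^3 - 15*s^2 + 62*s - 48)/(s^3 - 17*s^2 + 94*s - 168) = (s^2 - 9*s + 8)/(s^2 - 11*s + 28)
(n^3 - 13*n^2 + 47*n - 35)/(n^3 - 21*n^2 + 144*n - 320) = (n^2 - 8*n + 7)/(n^2 - 16*n + 64)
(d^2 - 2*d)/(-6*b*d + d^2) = (2 - d)/(6*b - d)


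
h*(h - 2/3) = h^2 - 2*h/3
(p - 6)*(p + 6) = p^2 - 36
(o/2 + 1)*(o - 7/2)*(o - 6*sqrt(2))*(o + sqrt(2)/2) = o^4/2 - 11*sqrt(2)*o^3/4 - 3*o^3/4 - 13*o^2/2 + 33*sqrt(2)*o^2/8 + 9*o/2 + 77*sqrt(2)*o/4 + 21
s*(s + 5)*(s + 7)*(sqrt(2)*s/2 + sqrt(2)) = sqrt(2)*s^4/2 + 7*sqrt(2)*s^3 + 59*sqrt(2)*s^2/2 + 35*sqrt(2)*s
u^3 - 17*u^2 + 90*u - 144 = (u - 8)*(u - 6)*(u - 3)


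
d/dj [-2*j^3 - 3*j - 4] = -6*j^2 - 3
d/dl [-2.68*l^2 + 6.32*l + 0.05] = 6.32 - 5.36*l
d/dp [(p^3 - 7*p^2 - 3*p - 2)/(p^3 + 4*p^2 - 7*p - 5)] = (11*p^4 - 8*p^3 + 52*p^2 + 86*p + 1)/(p^6 + 8*p^5 + 2*p^4 - 66*p^3 + 9*p^2 + 70*p + 25)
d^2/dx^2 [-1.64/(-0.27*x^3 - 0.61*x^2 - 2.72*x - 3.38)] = (-(2.6568*x + 2.0008)*(0.27*x^3 + 0.61*x^2 + 2.72*x + 3.38) + 1.64*(0.81*x^2 + 1.22*x + 2.72)*(1.62*x^2 + 2.44*x + 5.44))/(0.27*x^3 + 0.61*x^2 + 2.72*x + 3.38)^3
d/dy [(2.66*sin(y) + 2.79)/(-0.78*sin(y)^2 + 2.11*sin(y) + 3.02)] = (2.0748*sin(y)^2 + 4.3524*sin(y) + 2.1463)*cos(y)/(0.6084*sin(y)^4 - 3.2916*sin(y)^3 - 0.2591*sin(y)^2 + 12.7444*sin(y) + 9.1204)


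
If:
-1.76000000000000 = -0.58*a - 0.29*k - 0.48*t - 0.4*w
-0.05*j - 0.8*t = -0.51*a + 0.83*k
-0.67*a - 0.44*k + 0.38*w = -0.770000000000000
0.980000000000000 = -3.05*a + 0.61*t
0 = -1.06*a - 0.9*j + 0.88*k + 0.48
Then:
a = 3.92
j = -20.53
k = -16.81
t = 21.23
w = -14.57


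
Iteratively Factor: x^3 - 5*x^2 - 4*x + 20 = (x + 2)*(x^2 - 7*x + 10) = (x - 5)*(x + 2)*(x - 2)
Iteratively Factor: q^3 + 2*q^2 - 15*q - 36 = (q - 4)*(q^2 + 6*q + 9) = (q - 4)*(q + 3)*(q + 3)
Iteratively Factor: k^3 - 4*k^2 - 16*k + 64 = (k - 4)*(k^2 - 16) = (k - 4)^2*(k + 4)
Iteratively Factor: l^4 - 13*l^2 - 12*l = (l - 4)*(l^3 + 4*l^2 + 3*l) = (l - 4)*(l + 1)*(l^2 + 3*l) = (l - 4)*(l + 1)*(l + 3)*(l)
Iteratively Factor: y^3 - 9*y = (y)*(y^2 - 9) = y*(y - 3)*(y + 3)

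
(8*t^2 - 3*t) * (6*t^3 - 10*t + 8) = 48*t^5 - 18*t^4 - 80*t^3 + 94*t^2 - 24*t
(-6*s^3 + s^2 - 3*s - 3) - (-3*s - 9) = -6*s^3 + s^2 + 6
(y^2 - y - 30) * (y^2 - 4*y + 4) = y^4 - 5*y^3 - 22*y^2 + 116*y - 120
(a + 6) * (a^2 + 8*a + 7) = a^3 + 14*a^2 + 55*a + 42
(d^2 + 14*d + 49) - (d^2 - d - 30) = 15*d + 79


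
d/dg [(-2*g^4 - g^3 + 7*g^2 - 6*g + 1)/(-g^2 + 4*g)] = (4*g^5 - 23*g^4 - 8*g^3 + 22*g^2 + 2*g - 4)/(g^2*(g^2 - 8*g + 16))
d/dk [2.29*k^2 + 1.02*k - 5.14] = 4.58*k + 1.02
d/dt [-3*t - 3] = -3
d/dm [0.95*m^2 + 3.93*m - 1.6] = 1.9*m + 3.93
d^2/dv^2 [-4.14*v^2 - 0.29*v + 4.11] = -8.28000000000000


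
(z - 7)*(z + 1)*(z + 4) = z^3 - 2*z^2 - 31*z - 28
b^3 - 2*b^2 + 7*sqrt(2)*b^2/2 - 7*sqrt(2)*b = b*(b - 2)*(b + 7*sqrt(2)/2)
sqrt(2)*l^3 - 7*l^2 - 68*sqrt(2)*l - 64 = (l - 8*sqrt(2))*(l + 4*sqrt(2))*(sqrt(2)*l + 1)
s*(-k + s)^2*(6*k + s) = 6*k^3*s - 11*k^2*s^2 + 4*k*s^3 + s^4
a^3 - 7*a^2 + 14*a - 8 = (a - 4)*(a - 2)*(a - 1)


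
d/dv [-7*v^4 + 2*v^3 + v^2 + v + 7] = -28*v^3 + 6*v^2 + 2*v + 1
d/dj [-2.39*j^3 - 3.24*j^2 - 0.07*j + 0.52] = -7.17*j^2 - 6.48*j - 0.07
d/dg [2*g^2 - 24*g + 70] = 4*g - 24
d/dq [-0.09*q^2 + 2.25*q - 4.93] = 2.25 - 0.18*q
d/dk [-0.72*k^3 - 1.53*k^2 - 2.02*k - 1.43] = -2.16*k^2 - 3.06*k - 2.02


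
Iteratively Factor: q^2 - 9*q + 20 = (q - 4)*(q - 5)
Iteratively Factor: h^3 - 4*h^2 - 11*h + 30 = (h + 3)*(h^2 - 7*h + 10) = (h - 5)*(h + 3)*(h - 2)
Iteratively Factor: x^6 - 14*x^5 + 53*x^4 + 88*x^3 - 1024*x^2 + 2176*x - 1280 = (x - 4)*(x^5 - 10*x^4 + 13*x^3 + 140*x^2 - 464*x + 320) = (x - 4)^2*(x^4 - 6*x^3 - 11*x^2 + 96*x - 80) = (x - 4)^3*(x^3 - 2*x^2 - 19*x + 20) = (x - 5)*(x - 4)^3*(x^2 + 3*x - 4) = (x - 5)*(x - 4)^3*(x + 4)*(x - 1)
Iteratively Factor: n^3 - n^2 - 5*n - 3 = (n + 1)*(n^2 - 2*n - 3) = (n - 3)*(n + 1)*(n + 1)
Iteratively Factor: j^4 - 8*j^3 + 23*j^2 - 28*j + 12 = (j - 3)*(j^3 - 5*j^2 + 8*j - 4) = (j - 3)*(j - 2)*(j^2 - 3*j + 2) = (j - 3)*(j - 2)*(j - 1)*(j - 2)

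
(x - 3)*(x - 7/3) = x^2 - 16*x/3 + 7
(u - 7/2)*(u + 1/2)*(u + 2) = u^3 - u^2 - 31*u/4 - 7/2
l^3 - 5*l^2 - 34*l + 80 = (l - 8)*(l - 2)*(l + 5)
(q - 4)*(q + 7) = q^2 + 3*q - 28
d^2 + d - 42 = (d - 6)*(d + 7)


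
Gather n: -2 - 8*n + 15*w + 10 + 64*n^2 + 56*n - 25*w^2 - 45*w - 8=64*n^2 + 48*n - 25*w^2 - 30*w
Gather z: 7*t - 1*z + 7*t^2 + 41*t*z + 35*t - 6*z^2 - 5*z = 7*t^2 + 42*t - 6*z^2 + z*(41*t - 6)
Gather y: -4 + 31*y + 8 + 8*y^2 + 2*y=8*y^2 + 33*y + 4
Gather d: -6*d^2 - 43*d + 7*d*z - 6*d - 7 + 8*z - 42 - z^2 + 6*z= -6*d^2 + d*(7*z - 49) - z^2 + 14*z - 49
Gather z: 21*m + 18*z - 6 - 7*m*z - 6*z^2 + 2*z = 21*m - 6*z^2 + z*(20 - 7*m) - 6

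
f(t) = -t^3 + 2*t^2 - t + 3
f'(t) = -3*t^2 + 4*t - 1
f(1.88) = 1.54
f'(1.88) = -4.08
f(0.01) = 2.99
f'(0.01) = -0.96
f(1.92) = 1.37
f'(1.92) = -4.38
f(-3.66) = 82.48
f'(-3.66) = -55.83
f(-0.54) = 4.28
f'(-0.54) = -4.03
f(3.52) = -19.35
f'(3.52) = -24.09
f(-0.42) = 3.85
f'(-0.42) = -3.21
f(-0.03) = 3.03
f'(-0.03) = -1.12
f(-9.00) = 903.00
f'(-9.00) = -280.00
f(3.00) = -9.00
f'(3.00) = -16.00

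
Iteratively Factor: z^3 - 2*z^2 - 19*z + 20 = (z + 4)*(z^2 - 6*z + 5) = (z - 1)*(z + 4)*(z - 5)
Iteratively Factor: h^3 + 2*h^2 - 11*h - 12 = (h + 1)*(h^2 + h - 12) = (h - 3)*(h + 1)*(h + 4)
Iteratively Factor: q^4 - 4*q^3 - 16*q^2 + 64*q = (q)*(q^3 - 4*q^2 - 16*q + 64) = q*(q - 4)*(q^2 - 16) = q*(q - 4)*(q + 4)*(q - 4)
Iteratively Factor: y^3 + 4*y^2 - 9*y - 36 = (y + 3)*(y^2 + y - 12) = (y + 3)*(y + 4)*(y - 3)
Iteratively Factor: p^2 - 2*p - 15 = (p + 3)*(p - 5)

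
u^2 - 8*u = u*(u - 8)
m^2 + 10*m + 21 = (m + 3)*(m + 7)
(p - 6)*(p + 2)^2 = p^3 - 2*p^2 - 20*p - 24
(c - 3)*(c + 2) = c^2 - c - 6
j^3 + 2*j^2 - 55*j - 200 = (j - 8)*(j + 5)^2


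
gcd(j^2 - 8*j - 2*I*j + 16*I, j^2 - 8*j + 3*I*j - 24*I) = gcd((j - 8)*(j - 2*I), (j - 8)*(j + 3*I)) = j - 8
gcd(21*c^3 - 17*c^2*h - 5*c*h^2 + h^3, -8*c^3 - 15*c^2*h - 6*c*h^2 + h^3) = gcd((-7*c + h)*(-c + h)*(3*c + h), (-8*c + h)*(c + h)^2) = 1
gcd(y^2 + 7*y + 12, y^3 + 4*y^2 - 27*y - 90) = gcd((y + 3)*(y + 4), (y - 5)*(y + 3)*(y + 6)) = y + 3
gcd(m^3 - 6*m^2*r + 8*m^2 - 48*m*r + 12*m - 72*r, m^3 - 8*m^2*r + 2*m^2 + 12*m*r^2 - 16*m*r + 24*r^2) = -m^2 + 6*m*r - 2*m + 12*r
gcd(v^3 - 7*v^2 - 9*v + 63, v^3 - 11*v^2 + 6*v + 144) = v + 3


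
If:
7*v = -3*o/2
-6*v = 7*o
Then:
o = 0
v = 0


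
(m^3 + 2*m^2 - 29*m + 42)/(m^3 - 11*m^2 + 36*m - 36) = (m + 7)/(m - 6)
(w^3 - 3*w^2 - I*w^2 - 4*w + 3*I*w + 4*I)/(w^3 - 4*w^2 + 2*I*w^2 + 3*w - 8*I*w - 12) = (w + 1)/(w + 3*I)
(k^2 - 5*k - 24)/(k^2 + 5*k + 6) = (k - 8)/(k + 2)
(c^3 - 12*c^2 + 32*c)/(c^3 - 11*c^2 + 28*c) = (c - 8)/(c - 7)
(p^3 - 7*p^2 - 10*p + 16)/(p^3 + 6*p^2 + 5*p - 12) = (p^2 - 6*p - 16)/(p^2 + 7*p + 12)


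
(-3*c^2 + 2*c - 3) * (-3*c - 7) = 9*c^3 + 15*c^2 - 5*c + 21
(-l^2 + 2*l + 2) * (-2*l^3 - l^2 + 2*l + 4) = 2*l^5 - 3*l^4 - 8*l^3 - 2*l^2 + 12*l + 8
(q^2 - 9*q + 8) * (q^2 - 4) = q^4 - 9*q^3 + 4*q^2 + 36*q - 32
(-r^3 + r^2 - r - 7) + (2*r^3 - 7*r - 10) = r^3 + r^2 - 8*r - 17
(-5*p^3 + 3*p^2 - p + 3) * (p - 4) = -5*p^4 + 23*p^3 - 13*p^2 + 7*p - 12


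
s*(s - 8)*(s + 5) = s^3 - 3*s^2 - 40*s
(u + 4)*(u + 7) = u^2 + 11*u + 28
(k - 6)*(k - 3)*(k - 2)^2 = k^4 - 13*k^3 + 58*k^2 - 108*k + 72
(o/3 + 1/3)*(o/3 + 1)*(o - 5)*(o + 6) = o^4/9 + 5*o^3/9 - 23*o^2/9 - 13*o - 10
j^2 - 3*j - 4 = (j - 4)*(j + 1)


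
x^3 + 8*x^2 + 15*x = x*(x + 3)*(x + 5)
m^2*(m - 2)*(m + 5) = m^4 + 3*m^3 - 10*m^2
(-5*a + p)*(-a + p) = 5*a^2 - 6*a*p + p^2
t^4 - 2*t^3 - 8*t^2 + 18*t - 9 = (t - 3)*(t - 1)^2*(t + 3)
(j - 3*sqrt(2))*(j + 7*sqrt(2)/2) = j^2 + sqrt(2)*j/2 - 21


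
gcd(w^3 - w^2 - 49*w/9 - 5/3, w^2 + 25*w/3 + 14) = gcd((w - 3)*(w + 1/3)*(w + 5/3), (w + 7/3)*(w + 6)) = 1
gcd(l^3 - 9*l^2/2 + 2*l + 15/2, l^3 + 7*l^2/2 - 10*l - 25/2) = l^2 - 3*l/2 - 5/2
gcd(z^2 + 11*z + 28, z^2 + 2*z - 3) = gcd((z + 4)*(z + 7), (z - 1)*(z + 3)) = 1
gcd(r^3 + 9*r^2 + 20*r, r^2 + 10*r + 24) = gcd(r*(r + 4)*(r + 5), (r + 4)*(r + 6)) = r + 4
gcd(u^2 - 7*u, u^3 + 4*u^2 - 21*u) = u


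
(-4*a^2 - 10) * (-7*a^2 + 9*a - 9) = 28*a^4 - 36*a^3 + 106*a^2 - 90*a + 90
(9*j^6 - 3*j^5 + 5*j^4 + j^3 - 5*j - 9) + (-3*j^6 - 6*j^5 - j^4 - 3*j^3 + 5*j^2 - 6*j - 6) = 6*j^6 - 9*j^5 + 4*j^4 - 2*j^3 + 5*j^2 - 11*j - 15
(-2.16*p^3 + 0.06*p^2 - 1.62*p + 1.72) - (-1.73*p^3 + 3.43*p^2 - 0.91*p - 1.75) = -0.43*p^3 - 3.37*p^2 - 0.71*p + 3.47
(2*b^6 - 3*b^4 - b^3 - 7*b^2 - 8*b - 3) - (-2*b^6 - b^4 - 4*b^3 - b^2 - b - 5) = 4*b^6 - 2*b^4 + 3*b^3 - 6*b^2 - 7*b + 2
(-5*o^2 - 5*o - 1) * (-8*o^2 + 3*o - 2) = 40*o^4 + 25*o^3 + 3*o^2 + 7*o + 2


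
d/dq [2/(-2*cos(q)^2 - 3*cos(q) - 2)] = -2*(4*cos(q) + 3)*sin(q)/(3*cos(q) + cos(2*q) + 3)^2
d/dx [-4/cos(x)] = -4*sin(x)/cos(x)^2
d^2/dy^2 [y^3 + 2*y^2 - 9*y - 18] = 6*y + 4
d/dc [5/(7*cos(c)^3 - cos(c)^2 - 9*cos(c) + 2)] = 5*(21*cos(c)^2 - 2*cos(c) - 9)*sin(c)/(7*cos(c)^3 - cos(c)^2 - 9*cos(c) + 2)^2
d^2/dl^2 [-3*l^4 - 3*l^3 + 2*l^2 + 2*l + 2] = -36*l^2 - 18*l + 4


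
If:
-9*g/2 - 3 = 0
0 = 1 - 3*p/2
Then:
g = -2/3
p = 2/3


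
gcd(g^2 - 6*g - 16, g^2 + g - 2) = g + 2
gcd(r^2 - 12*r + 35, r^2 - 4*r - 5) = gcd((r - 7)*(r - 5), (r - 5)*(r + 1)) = r - 5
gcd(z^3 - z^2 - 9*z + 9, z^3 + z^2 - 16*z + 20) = 1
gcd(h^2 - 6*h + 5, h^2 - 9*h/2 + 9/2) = 1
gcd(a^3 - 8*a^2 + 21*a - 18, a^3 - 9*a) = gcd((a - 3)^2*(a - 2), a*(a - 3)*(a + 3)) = a - 3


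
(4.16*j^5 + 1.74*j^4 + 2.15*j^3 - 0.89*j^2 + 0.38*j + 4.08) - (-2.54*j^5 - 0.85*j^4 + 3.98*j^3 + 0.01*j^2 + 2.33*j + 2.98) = 6.7*j^5 + 2.59*j^4 - 1.83*j^3 - 0.9*j^2 - 1.95*j + 1.1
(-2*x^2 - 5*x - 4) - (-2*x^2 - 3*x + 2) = -2*x - 6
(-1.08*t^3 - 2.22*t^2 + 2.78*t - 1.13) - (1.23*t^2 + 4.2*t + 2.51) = -1.08*t^3 - 3.45*t^2 - 1.42*t - 3.64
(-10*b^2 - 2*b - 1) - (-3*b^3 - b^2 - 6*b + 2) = 3*b^3 - 9*b^2 + 4*b - 3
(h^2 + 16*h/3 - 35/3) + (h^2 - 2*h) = 2*h^2 + 10*h/3 - 35/3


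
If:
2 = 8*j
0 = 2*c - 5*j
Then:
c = 5/8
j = 1/4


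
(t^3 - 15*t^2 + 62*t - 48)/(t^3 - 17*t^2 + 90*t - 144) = (t - 1)/(t - 3)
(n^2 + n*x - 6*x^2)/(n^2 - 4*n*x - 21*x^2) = (-n + 2*x)/(-n + 7*x)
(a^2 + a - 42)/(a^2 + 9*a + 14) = (a - 6)/(a + 2)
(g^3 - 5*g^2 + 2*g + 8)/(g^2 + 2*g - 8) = (g^2 - 3*g - 4)/(g + 4)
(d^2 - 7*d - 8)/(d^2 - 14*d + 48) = (d + 1)/(d - 6)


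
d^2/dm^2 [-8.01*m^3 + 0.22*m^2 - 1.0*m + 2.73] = 0.44 - 48.06*m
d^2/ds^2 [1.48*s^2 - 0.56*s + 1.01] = 2.96000000000000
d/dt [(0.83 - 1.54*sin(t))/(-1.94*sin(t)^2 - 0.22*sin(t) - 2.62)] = (-2.9876*sin(t)^2 + 3.2204*sin(t) + 4.2174)*cos(t)/(3.7636*sin(t)^4 + 0.8536*sin(t)^3 + 10.214*sin(t)^2 + 1.1528*sin(t) + 6.8644)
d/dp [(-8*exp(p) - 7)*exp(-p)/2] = 7*exp(-p)/2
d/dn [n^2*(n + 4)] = n*(3*n + 8)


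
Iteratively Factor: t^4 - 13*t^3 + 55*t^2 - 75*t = (t - 3)*(t^3 - 10*t^2 + 25*t) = (t - 5)*(t - 3)*(t^2 - 5*t) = (t - 5)^2*(t - 3)*(t)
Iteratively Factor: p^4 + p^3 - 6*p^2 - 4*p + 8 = (p + 2)*(p^3 - p^2 - 4*p + 4) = (p + 2)^2*(p^2 - 3*p + 2) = (p - 1)*(p + 2)^2*(p - 2)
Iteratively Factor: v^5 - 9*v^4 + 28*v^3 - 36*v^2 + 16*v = (v - 2)*(v^4 - 7*v^3 + 14*v^2 - 8*v) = (v - 2)*(v - 1)*(v^3 - 6*v^2 + 8*v) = v*(v - 2)*(v - 1)*(v^2 - 6*v + 8) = v*(v - 4)*(v - 2)*(v - 1)*(v - 2)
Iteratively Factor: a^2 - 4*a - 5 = (a - 5)*(a + 1)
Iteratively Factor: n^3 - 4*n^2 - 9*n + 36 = (n - 4)*(n^2 - 9) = (n - 4)*(n - 3)*(n + 3)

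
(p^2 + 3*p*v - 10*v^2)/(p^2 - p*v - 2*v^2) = (p + 5*v)/(p + v)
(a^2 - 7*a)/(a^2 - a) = (a - 7)/(a - 1)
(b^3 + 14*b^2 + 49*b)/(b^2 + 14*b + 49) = b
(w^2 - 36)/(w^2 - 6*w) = (w + 6)/w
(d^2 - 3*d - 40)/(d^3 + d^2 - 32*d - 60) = (d - 8)/(d^2 - 4*d - 12)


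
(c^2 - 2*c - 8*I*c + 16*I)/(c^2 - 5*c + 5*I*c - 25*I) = (c^2 + c*(-2 - 8*I) + 16*I)/(c^2 + c*(-5 + 5*I) - 25*I)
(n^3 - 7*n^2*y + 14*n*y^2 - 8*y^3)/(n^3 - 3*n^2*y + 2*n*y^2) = (n - 4*y)/n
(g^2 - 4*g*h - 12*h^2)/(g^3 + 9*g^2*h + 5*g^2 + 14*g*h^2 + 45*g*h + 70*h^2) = (g - 6*h)/(g^2 + 7*g*h + 5*g + 35*h)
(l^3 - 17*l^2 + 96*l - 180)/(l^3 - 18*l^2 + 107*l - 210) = (l - 6)/(l - 7)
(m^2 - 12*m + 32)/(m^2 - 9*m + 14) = (m^2 - 12*m + 32)/(m^2 - 9*m + 14)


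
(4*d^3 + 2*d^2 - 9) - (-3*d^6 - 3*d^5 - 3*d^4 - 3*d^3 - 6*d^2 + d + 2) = 3*d^6 + 3*d^5 + 3*d^4 + 7*d^3 + 8*d^2 - d - 11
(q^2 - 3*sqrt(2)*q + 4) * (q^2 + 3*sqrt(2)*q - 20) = q^4 - 34*q^2 + 72*sqrt(2)*q - 80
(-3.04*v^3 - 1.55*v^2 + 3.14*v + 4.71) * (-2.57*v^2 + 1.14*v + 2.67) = 7.8128*v^5 + 0.5179*v^4 - 17.9536*v^3 - 12.6636*v^2 + 13.7532*v + 12.5757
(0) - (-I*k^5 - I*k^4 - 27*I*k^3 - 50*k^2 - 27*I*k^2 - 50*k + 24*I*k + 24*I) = I*k^5 + I*k^4 + 27*I*k^3 + 50*k^2 + 27*I*k^2 + 50*k - 24*I*k - 24*I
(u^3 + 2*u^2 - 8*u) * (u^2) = u^5 + 2*u^4 - 8*u^3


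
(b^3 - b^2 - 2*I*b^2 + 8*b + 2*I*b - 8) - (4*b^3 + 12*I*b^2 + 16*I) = -3*b^3 - b^2 - 14*I*b^2 + 8*b + 2*I*b - 8 - 16*I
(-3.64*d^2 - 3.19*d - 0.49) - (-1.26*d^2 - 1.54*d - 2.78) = -2.38*d^2 - 1.65*d + 2.29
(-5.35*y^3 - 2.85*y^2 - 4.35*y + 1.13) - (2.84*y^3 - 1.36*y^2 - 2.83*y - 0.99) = -8.19*y^3 - 1.49*y^2 - 1.52*y + 2.12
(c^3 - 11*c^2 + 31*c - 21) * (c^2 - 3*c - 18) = c^5 - 14*c^4 + 46*c^3 + 84*c^2 - 495*c + 378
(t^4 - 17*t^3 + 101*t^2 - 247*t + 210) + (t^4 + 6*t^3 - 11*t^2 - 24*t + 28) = 2*t^4 - 11*t^3 + 90*t^2 - 271*t + 238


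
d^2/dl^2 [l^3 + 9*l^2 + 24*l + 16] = 6*l + 18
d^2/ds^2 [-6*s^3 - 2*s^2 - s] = -36*s - 4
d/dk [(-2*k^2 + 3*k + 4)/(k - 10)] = 2*(-k^2 + 20*k - 17)/(k^2 - 20*k + 100)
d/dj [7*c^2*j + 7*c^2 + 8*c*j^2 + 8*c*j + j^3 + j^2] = 7*c^2 + 16*c*j + 8*c + 3*j^2 + 2*j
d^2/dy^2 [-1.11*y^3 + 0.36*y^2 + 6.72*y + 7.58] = 0.72 - 6.66*y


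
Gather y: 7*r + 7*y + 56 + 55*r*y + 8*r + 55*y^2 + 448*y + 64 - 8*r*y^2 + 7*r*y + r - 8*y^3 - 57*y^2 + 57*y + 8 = 16*r - 8*y^3 + y^2*(-8*r - 2) + y*(62*r + 512) + 128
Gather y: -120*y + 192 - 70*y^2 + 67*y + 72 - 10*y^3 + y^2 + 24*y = -10*y^3 - 69*y^2 - 29*y + 264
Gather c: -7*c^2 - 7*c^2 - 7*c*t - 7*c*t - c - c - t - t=-14*c^2 + c*(-14*t - 2) - 2*t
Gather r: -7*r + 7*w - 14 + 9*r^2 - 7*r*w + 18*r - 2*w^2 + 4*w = 9*r^2 + r*(11 - 7*w) - 2*w^2 + 11*w - 14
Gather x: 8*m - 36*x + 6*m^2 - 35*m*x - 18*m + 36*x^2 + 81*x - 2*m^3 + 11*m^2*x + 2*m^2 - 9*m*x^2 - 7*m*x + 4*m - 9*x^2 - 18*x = -2*m^3 + 8*m^2 - 6*m + x^2*(27 - 9*m) + x*(11*m^2 - 42*m + 27)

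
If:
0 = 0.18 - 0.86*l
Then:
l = 0.21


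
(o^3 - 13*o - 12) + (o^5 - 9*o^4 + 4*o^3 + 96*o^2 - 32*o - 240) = o^5 - 9*o^4 + 5*o^3 + 96*o^2 - 45*o - 252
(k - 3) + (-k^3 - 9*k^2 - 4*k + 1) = -k^3 - 9*k^2 - 3*k - 2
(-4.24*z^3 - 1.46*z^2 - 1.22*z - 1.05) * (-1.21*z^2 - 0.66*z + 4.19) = 5.1304*z^5 + 4.565*z^4 - 15.3258*z^3 - 4.0417*z^2 - 4.4188*z - 4.3995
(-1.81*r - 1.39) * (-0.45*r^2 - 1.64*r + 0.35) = 0.8145*r^3 + 3.5939*r^2 + 1.6461*r - 0.4865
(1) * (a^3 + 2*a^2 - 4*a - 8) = a^3 + 2*a^2 - 4*a - 8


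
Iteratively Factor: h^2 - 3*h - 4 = (h - 4)*(h + 1)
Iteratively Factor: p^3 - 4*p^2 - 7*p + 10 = (p - 5)*(p^2 + p - 2) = (p - 5)*(p + 2)*(p - 1)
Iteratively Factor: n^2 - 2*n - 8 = (n - 4)*(n + 2)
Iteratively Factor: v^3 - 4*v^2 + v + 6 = (v + 1)*(v^2 - 5*v + 6) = (v - 3)*(v + 1)*(v - 2)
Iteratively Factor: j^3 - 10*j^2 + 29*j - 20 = (j - 1)*(j^2 - 9*j + 20) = (j - 5)*(j - 1)*(j - 4)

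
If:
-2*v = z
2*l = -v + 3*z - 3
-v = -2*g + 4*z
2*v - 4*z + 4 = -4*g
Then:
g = -7/2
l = -5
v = 1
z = -2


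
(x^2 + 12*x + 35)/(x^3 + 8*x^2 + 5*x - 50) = (x + 7)/(x^2 + 3*x - 10)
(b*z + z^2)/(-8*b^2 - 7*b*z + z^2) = z/(-8*b + z)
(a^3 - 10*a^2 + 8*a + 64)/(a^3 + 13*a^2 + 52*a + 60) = (a^2 - 12*a + 32)/(a^2 + 11*a + 30)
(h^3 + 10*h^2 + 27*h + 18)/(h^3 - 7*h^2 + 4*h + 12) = (h^2 + 9*h + 18)/(h^2 - 8*h + 12)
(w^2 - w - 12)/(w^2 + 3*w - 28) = (w + 3)/(w + 7)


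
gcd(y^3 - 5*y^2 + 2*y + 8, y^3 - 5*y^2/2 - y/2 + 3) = y^2 - y - 2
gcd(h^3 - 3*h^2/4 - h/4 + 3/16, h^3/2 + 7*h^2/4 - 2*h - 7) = 1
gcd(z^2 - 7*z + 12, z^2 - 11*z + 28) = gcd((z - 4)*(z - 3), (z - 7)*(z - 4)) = z - 4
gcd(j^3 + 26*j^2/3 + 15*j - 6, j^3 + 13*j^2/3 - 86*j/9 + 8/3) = j^2 + 17*j/3 - 2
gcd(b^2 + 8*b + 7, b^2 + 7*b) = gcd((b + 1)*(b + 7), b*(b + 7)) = b + 7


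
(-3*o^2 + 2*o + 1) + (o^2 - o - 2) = -2*o^2 + o - 1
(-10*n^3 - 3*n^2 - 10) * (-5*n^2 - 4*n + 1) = 50*n^5 + 55*n^4 + 2*n^3 + 47*n^2 + 40*n - 10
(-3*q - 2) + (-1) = -3*q - 3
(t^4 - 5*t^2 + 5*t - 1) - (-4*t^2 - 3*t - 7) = t^4 - t^2 + 8*t + 6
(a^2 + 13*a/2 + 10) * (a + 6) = a^3 + 25*a^2/2 + 49*a + 60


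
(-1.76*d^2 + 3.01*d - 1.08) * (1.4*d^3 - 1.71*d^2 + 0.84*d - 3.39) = -2.464*d^5 + 7.2236*d^4 - 8.1375*d^3 + 10.3416*d^2 - 11.1111*d + 3.6612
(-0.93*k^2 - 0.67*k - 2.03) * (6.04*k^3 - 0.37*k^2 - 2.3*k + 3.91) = -5.6172*k^5 - 3.7027*k^4 - 9.8743*k^3 - 1.3442*k^2 + 2.0493*k - 7.9373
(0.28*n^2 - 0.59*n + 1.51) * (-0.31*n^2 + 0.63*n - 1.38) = -0.0868*n^4 + 0.3593*n^3 - 1.2262*n^2 + 1.7655*n - 2.0838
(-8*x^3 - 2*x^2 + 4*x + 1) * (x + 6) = -8*x^4 - 50*x^3 - 8*x^2 + 25*x + 6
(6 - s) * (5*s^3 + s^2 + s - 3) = -5*s^4 + 29*s^3 + 5*s^2 + 9*s - 18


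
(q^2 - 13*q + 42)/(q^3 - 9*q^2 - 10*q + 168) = 1/(q + 4)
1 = 1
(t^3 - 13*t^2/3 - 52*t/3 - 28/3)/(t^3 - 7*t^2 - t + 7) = (3*t^2 + 8*t + 4)/(3*(t^2 - 1))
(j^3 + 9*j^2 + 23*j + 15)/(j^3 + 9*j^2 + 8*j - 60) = (j^2 + 4*j + 3)/(j^2 + 4*j - 12)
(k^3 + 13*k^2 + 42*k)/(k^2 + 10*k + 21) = k*(k + 6)/(k + 3)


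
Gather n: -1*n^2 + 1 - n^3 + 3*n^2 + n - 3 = -n^3 + 2*n^2 + n - 2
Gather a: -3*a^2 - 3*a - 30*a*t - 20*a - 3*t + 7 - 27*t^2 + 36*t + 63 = -3*a^2 + a*(-30*t - 23) - 27*t^2 + 33*t + 70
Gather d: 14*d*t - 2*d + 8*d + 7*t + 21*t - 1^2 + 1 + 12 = d*(14*t + 6) + 28*t + 12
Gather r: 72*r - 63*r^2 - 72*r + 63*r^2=0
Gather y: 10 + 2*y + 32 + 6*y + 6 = 8*y + 48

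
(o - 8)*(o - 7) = o^2 - 15*o + 56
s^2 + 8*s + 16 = (s + 4)^2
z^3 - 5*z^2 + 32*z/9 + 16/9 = (z - 4)*(z - 4/3)*(z + 1/3)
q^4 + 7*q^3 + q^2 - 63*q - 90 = (q - 3)*(q + 2)*(q + 3)*(q + 5)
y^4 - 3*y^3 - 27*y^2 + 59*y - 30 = (y - 6)*(y - 1)^2*(y + 5)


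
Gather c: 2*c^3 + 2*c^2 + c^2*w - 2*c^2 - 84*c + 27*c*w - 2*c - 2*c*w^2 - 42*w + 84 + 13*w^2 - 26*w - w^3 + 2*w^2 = 2*c^3 + c^2*w + c*(-2*w^2 + 27*w - 86) - w^3 + 15*w^2 - 68*w + 84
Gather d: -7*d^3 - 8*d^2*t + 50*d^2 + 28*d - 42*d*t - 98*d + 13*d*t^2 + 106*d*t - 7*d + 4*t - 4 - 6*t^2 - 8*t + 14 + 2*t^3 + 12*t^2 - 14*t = -7*d^3 + d^2*(50 - 8*t) + d*(13*t^2 + 64*t - 77) + 2*t^3 + 6*t^2 - 18*t + 10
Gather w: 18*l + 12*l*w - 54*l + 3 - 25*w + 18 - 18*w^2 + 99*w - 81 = -36*l - 18*w^2 + w*(12*l + 74) - 60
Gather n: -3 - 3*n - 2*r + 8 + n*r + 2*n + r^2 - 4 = n*(r - 1) + r^2 - 2*r + 1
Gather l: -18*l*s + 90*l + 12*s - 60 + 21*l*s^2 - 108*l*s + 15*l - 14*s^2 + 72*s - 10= l*(21*s^2 - 126*s + 105) - 14*s^2 + 84*s - 70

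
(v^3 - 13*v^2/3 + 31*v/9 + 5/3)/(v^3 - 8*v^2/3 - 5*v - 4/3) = (v^2 - 14*v/3 + 5)/(v^2 - 3*v - 4)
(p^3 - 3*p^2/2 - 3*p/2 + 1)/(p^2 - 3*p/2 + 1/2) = (p^2 - p - 2)/(p - 1)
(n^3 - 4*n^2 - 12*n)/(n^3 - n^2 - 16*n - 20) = n*(n - 6)/(n^2 - 3*n - 10)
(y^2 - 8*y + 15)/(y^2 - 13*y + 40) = (y - 3)/(y - 8)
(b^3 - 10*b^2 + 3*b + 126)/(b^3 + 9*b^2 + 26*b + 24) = (b^2 - 13*b + 42)/(b^2 + 6*b + 8)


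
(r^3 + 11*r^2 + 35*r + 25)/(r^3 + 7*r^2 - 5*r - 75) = (r + 1)/(r - 3)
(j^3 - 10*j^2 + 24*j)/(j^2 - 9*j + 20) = j*(j - 6)/(j - 5)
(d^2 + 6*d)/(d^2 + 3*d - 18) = d/(d - 3)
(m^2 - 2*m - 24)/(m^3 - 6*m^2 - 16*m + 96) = 1/(m - 4)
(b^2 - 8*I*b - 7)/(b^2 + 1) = (b - 7*I)/(b + I)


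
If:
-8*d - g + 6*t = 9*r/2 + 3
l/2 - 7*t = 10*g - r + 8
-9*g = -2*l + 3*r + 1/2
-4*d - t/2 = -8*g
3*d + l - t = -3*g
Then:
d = 19553/11374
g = 6839/11374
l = -63088/5687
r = -53265/5687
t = -500/121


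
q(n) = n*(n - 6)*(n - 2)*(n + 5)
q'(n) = n*(n - 6)*(n - 2) + n*(n - 6)*(n + 5) + n*(n - 2)*(n + 5) + (n - 6)*(n - 2)*(n + 5) = 4*n^3 - 9*n^2 - 56*n + 60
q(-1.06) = -90.23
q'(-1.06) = 104.48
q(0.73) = 28.00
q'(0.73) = 15.88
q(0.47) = 21.75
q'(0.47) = 32.11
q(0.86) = 29.53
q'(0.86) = 7.73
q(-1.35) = -121.33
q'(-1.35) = 109.36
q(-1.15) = -99.72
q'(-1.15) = 106.41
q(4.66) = -160.45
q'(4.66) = 8.38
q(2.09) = -5.21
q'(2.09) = -59.84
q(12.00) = 12240.00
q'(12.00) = 5004.00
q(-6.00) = 576.00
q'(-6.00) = -792.00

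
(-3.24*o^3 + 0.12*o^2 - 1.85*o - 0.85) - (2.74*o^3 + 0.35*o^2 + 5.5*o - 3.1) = -5.98*o^3 - 0.23*o^2 - 7.35*o + 2.25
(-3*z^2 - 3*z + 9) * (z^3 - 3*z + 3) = -3*z^5 - 3*z^4 + 18*z^3 - 36*z + 27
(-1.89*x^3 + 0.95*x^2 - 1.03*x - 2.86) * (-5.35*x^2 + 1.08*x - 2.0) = 10.1115*x^5 - 7.1237*x^4 + 10.3165*x^3 + 12.2886*x^2 - 1.0288*x + 5.72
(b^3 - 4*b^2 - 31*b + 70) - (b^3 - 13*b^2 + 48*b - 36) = 9*b^2 - 79*b + 106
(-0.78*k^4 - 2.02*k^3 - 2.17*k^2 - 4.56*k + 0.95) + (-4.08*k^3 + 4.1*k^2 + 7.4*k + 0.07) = -0.78*k^4 - 6.1*k^3 + 1.93*k^2 + 2.84*k + 1.02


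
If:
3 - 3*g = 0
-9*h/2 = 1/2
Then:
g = 1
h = -1/9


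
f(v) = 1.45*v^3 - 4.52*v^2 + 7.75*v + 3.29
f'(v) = 4.35*v^2 - 9.04*v + 7.75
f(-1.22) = -15.53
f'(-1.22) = 25.25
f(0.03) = 3.52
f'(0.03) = 7.48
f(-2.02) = -42.76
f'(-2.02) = 43.76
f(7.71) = 458.91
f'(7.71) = 196.63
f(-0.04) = 2.97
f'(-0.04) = 8.12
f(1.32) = 8.98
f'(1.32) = 3.40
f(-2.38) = -60.31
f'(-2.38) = 53.91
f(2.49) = 16.95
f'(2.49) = 12.21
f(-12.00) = -3246.19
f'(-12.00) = 742.63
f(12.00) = 1951.01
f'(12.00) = 525.67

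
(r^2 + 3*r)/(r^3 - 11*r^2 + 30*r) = (r + 3)/(r^2 - 11*r + 30)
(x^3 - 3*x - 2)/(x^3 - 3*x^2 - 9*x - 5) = (x - 2)/(x - 5)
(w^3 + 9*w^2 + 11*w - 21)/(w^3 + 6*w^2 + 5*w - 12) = (w + 7)/(w + 4)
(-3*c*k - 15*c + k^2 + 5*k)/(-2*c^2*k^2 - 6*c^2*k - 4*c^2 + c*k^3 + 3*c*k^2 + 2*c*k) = (3*c*k + 15*c - k^2 - 5*k)/(c*(2*c*k^2 + 6*c*k + 4*c - k^3 - 3*k^2 - 2*k))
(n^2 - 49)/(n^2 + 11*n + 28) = (n - 7)/(n + 4)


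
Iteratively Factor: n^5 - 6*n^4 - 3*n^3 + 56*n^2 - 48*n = (n - 1)*(n^4 - 5*n^3 - 8*n^2 + 48*n) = (n - 1)*(n + 3)*(n^3 - 8*n^2 + 16*n) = (n - 4)*(n - 1)*(n + 3)*(n^2 - 4*n) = (n - 4)^2*(n - 1)*(n + 3)*(n)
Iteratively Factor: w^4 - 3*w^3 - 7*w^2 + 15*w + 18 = (w + 2)*(w^3 - 5*w^2 + 3*w + 9) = (w - 3)*(w + 2)*(w^2 - 2*w - 3) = (w - 3)^2*(w + 2)*(w + 1)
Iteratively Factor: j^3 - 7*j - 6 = (j - 3)*(j^2 + 3*j + 2) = (j - 3)*(j + 2)*(j + 1)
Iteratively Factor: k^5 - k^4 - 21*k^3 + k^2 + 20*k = (k - 1)*(k^4 - 21*k^2 - 20*k) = (k - 5)*(k - 1)*(k^3 + 5*k^2 + 4*k) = (k - 5)*(k - 1)*(k + 4)*(k^2 + k) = (k - 5)*(k - 1)*(k + 1)*(k + 4)*(k)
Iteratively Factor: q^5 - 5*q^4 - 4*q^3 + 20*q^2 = (q - 2)*(q^4 - 3*q^3 - 10*q^2) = q*(q - 2)*(q^3 - 3*q^2 - 10*q) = q^2*(q - 2)*(q^2 - 3*q - 10) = q^2*(q - 5)*(q - 2)*(q + 2)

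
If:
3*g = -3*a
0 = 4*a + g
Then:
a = 0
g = 0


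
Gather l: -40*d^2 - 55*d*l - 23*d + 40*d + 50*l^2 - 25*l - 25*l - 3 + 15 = -40*d^2 + 17*d + 50*l^2 + l*(-55*d - 50) + 12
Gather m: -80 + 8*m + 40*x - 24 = 8*m + 40*x - 104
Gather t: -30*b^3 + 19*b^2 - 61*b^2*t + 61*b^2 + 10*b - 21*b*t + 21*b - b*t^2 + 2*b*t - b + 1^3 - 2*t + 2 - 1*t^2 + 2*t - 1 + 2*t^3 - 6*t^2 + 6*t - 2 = -30*b^3 + 80*b^2 + 30*b + 2*t^3 + t^2*(-b - 7) + t*(-61*b^2 - 19*b + 6)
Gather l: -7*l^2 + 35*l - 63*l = -7*l^2 - 28*l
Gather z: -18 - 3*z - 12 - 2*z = -5*z - 30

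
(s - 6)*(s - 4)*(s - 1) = s^3 - 11*s^2 + 34*s - 24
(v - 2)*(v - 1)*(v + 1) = v^3 - 2*v^2 - v + 2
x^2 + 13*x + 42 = (x + 6)*(x + 7)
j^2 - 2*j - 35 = (j - 7)*(j + 5)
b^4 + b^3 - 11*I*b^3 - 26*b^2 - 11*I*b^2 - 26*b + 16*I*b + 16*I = (b - 8*I)*(b - 2*I)*(-I*b - I)*(I*b + 1)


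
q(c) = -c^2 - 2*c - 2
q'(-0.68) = -0.64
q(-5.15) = -18.22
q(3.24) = -18.98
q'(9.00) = -20.00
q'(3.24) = -8.48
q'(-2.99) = 3.98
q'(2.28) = -6.56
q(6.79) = -61.68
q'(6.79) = -15.58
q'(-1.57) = 1.14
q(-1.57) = -1.32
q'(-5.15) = 8.30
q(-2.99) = -4.96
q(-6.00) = -26.00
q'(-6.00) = 10.00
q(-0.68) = -1.10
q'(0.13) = -2.26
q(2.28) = -11.76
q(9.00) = -101.00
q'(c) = -2*c - 2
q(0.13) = -2.28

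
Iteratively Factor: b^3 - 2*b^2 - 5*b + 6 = (b + 2)*(b^2 - 4*b + 3) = (b - 1)*(b + 2)*(b - 3)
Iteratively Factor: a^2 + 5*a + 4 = (a + 4)*(a + 1)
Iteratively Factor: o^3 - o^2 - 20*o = (o - 5)*(o^2 + 4*o) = o*(o - 5)*(o + 4)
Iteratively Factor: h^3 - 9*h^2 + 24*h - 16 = (h - 4)*(h^2 - 5*h + 4) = (h - 4)*(h - 1)*(h - 4)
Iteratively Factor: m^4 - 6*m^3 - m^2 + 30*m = (m + 2)*(m^3 - 8*m^2 + 15*m) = (m - 5)*(m + 2)*(m^2 - 3*m) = m*(m - 5)*(m + 2)*(m - 3)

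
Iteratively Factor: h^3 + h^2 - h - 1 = (h + 1)*(h^2 - 1) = (h - 1)*(h + 1)*(h + 1)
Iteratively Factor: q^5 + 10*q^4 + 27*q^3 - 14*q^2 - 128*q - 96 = (q - 2)*(q^4 + 12*q^3 + 51*q^2 + 88*q + 48) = (q - 2)*(q + 4)*(q^3 + 8*q^2 + 19*q + 12) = (q - 2)*(q + 4)^2*(q^2 + 4*q + 3) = (q - 2)*(q + 1)*(q + 4)^2*(q + 3)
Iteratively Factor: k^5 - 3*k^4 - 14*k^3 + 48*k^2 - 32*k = (k)*(k^4 - 3*k^3 - 14*k^2 + 48*k - 32) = k*(k - 2)*(k^3 - k^2 - 16*k + 16) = k*(k - 4)*(k - 2)*(k^2 + 3*k - 4) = k*(k - 4)*(k - 2)*(k + 4)*(k - 1)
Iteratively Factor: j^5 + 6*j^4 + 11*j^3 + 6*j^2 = (j + 2)*(j^4 + 4*j^3 + 3*j^2) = (j + 2)*(j + 3)*(j^3 + j^2) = j*(j + 2)*(j + 3)*(j^2 + j) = j^2*(j + 2)*(j + 3)*(j + 1)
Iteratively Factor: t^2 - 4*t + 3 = (t - 1)*(t - 3)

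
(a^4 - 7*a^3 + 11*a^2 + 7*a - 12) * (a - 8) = a^5 - 15*a^4 + 67*a^3 - 81*a^2 - 68*a + 96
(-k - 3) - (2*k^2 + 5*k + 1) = -2*k^2 - 6*k - 4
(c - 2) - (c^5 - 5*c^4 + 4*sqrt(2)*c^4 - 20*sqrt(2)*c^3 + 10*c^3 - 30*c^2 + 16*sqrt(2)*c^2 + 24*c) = -c^5 - 4*sqrt(2)*c^4 + 5*c^4 - 10*c^3 + 20*sqrt(2)*c^3 - 16*sqrt(2)*c^2 + 30*c^2 - 23*c - 2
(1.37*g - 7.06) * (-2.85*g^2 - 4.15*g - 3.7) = -3.9045*g^3 + 14.4355*g^2 + 24.23*g + 26.122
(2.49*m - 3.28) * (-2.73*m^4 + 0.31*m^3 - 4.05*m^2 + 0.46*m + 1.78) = -6.7977*m^5 + 9.7263*m^4 - 11.1013*m^3 + 14.4294*m^2 + 2.9234*m - 5.8384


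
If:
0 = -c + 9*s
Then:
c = 9*s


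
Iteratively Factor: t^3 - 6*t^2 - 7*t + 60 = (t + 3)*(t^2 - 9*t + 20) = (t - 4)*(t + 3)*(t - 5)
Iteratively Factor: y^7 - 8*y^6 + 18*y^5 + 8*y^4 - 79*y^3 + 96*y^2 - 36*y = (y - 1)*(y^6 - 7*y^5 + 11*y^4 + 19*y^3 - 60*y^2 + 36*y) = (y - 2)*(y - 1)*(y^5 - 5*y^4 + y^3 + 21*y^2 - 18*y) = (y - 3)*(y - 2)*(y - 1)*(y^4 - 2*y^3 - 5*y^2 + 6*y) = (y - 3)*(y - 2)*(y - 1)*(y + 2)*(y^3 - 4*y^2 + 3*y) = (y - 3)*(y - 2)*(y - 1)^2*(y + 2)*(y^2 - 3*y) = y*(y - 3)*(y - 2)*(y - 1)^2*(y + 2)*(y - 3)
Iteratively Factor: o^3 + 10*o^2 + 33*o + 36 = (o + 3)*(o^2 + 7*o + 12) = (o + 3)*(o + 4)*(o + 3)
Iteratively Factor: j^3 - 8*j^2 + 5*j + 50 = (j + 2)*(j^2 - 10*j + 25) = (j - 5)*(j + 2)*(j - 5)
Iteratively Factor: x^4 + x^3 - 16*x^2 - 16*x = (x + 4)*(x^3 - 3*x^2 - 4*x) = x*(x + 4)*(x^2 - 3*x - 4) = x*(x - 4)*(x + 4)*(x + 1)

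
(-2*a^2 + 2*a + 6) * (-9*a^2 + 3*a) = 18*a^4 - 24*a^3 - 48*a^2 + 18*a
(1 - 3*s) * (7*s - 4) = -21*s^2 + 19*s - 4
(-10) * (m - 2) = 20 - 10*m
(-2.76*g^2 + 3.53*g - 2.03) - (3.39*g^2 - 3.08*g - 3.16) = -6.15*g^2 + 6.61*g + 1.13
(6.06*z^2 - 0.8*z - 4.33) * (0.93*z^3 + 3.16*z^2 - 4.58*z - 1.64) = 5.6358*z^5 + 18.4056*z^4 - 34.3097*z^3 - 19.9572*z^2 + 21.1434*z + 7.1012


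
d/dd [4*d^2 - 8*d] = 8*d - 8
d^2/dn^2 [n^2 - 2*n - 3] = 2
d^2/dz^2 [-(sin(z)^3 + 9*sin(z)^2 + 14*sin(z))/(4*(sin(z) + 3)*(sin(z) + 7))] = (sin(z)^4 + 9*sin(z)^3 + 30*sin(z)^2 + 18*sin(z) - 6)/(4*(sin(z) + 3)^3)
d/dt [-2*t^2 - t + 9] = -4*t - 1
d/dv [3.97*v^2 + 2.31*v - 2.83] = 7.94*v + 2.31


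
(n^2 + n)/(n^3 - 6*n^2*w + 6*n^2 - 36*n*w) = (n + 1)/(n^2 - 6*n*w + 6*n - 36*w)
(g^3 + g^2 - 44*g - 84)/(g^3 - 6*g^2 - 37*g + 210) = (g + 2)/(g - 5)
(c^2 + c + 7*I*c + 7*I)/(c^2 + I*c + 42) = (c + 1)/(c - 6*I)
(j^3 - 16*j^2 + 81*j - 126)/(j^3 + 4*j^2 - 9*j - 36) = (j^2 - 13*j + 42)/(j^2 + 7*j + 12)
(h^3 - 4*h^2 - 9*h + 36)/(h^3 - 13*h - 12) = (h - 3)/(h + 1)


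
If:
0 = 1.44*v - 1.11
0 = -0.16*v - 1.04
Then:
No Solution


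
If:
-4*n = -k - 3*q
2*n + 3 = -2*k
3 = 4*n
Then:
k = -9/4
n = 3/4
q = 7/4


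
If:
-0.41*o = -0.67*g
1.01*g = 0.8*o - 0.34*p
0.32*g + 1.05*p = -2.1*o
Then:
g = 0.00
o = 0.00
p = 0.00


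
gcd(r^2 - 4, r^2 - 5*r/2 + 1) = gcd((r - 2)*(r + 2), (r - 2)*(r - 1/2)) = r - 2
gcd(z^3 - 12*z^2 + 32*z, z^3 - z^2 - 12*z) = z^2 - 4*z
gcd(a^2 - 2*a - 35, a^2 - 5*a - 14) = a - 7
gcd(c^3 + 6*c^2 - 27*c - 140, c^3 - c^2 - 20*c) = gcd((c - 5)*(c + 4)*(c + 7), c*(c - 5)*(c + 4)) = c^2 - c - 20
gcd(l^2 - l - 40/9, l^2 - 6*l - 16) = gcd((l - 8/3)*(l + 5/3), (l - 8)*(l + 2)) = 1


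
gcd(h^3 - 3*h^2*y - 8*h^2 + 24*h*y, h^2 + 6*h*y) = h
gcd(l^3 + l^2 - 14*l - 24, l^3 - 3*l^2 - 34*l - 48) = l^2 + 5*l + 6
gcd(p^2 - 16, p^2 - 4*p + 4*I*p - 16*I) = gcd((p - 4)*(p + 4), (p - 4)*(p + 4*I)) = p - 4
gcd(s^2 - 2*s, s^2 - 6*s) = s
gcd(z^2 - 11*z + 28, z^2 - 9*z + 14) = z - 7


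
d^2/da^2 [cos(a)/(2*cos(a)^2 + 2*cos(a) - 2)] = ((1 - cos(a)^2)^2 - cos(a)^5 - 4*cos(a)^3 + cos(a)^2 + 5*cos(a) + 1)/(2*(cos(a)^2 + cos(a) - 1)^3)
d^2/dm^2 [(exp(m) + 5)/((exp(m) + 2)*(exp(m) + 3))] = (exp(4*m) + 15*exp(3*m) + 39*exp(2*m) - 25*exp(m) - 114)*exp(m)/(exp(6*m) + 15*exp(5*m) + 93*exp(4*m) + 305*exp(3*m) + 558*exp(2*m) + 540*exp(m) + 216)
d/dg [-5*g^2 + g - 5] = 1 - 10*g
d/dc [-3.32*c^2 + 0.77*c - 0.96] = 0.77 - 6.64*c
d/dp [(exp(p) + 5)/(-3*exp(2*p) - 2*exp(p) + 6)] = (3*exp(2*p) + 30*exp(p) + 16)*exp(p)/(9*exp(4*p) + 12*exp(3*p) - 32*exp(2*p) - 24*exp(p) + 36)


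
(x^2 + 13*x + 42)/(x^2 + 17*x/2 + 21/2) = 2*(x + 6)/(2*x + 3)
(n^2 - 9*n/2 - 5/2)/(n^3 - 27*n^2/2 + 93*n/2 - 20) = (2*n + 1)/(2*n^2 - 17*n + 8)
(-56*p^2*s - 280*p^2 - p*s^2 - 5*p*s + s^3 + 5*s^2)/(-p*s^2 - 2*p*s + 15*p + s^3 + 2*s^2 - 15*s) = (56*p^2 + p*s - s^2)/(p*s - 3*p - s^2 + 3*s)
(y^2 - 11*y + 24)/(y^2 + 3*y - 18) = (y - 8)/(y + 6)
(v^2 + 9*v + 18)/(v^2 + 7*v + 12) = (v + 6)/(v + 4)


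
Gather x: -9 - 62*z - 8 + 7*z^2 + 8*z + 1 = 7*z^2 - 54*z - 16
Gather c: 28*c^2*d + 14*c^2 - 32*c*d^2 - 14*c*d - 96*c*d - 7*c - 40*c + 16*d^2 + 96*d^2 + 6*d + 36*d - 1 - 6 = c^2*(28*d + 14) + c*(-32*d^2 - 110*d - 47) + 112*d^2 + 42*d - 7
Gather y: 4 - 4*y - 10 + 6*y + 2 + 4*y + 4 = 6*y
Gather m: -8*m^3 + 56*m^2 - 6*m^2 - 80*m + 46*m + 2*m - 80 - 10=-8*m^3 + 50*m^2 - 32*m - 90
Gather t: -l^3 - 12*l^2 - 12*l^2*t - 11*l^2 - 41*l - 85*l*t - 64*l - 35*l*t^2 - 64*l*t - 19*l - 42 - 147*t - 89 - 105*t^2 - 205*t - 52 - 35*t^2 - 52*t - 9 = -l^3 - 23*l^2 - 124*l + t^2*(-35*l - 140) + t*(-12*l^2 - 149*l - 404) - 192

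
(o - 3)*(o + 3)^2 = o^3 + 3*o^2 - 9*o - 27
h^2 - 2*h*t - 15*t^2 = (h - 5*t)*(h + 3*t)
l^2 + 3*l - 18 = (l - 3)*(l + 6)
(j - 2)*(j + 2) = j^2 - 4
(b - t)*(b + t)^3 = b^4 + 2*b^3*t - 2*b*t^3 - t^4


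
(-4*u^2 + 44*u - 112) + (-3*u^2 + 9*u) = -7*u^2 + 53*u - 112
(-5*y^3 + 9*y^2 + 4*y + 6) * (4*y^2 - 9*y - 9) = -20*y^5 + 81*y^4 - 20*y^3 - 93*y^2 - 90*y - 54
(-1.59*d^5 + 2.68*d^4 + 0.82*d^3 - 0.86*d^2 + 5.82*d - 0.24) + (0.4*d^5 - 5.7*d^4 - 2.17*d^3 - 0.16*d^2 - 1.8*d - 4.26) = -1.19*d^5 - 3.02*d^4 - 1.35*d^3 - 1.02*d^2 + 4.02*d - 4.5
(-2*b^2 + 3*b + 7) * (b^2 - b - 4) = -2*b^4 + 5*b^3 + 12*b^2 - 19*b - 28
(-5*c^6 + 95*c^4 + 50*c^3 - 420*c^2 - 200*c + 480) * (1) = -5*c^6 + 95*c^4 + 50*c^3 - 420*c^2 - 200*c + 480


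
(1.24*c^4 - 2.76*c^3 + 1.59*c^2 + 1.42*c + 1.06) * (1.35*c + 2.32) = 1.674*c^5 - 0.8492*c^4 - 4.2567*c^3 + 5.6058*c^2 + 4.7254*c + 2.4592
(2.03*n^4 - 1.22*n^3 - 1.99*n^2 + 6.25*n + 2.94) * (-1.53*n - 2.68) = -3.1059*n^5 - 3.5738*n^4 + 6.3143*n^3 - 4.2293*n^2 - 21.2482*n - 7.8792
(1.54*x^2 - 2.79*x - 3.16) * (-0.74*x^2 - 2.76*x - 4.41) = -1.1396*x^4 - 2.1858*x^3 + 3.2474*x^2 + 21.0255*x + 13.9356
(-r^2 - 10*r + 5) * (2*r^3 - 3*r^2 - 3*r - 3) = -2*r^5 - 17*r^4 + 43*r^3 + 18*r^2 + 15*r - 15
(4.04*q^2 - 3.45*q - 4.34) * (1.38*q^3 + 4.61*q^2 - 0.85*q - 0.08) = 5.5752*q^5 + 13.8634*q^4 - 25.3277*q^3 - 17.3981*q^2 + 3.965*q + 0.3472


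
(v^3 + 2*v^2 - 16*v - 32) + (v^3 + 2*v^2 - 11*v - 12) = 2*v^3 + 4*v^2 - 27*v - 44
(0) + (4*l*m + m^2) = 4*l*m + m^2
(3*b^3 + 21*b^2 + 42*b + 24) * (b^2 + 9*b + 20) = 3*b^5 + 48*b^4 + 291*b^3 + 822*b^2 + 1056*b + 480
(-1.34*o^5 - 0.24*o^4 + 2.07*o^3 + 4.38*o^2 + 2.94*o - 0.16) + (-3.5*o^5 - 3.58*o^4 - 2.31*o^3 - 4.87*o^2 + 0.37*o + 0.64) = -4.84*o^5 - 3.82*o^4 - 0.24*o^3 - 0.49*o^2 + 3.31*o + 0.48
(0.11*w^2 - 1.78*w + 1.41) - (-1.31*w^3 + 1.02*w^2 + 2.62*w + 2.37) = 1.31*w^3 - 0.91*w^2 - 4.4*w - 0.96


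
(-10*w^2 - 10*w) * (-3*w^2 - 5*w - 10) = 30*w^4 + 80*w^3 + 150*w^2 + 100*w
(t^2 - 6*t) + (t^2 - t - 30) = 2*t^2 - 7*t - 30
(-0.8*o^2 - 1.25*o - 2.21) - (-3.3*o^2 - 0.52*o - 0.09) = 2.5*o^2 - 0.73*o - 2.12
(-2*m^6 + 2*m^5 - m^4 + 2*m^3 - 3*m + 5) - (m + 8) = -2*m^6 + 2*m^5 - m^4 + 2*m^3 - 4*m - 3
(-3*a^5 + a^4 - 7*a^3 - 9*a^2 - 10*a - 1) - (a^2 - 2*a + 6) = -3*a^5 + a^4 - 7*a^3 - 10*a^2 - 8*a - 7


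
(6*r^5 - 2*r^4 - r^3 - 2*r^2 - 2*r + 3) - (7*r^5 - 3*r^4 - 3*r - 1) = -r^5 + r^4 - r^3 - 2*r^2 + r + 4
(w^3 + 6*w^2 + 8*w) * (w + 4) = w^4 + 10*w^3 + 32*w^2 + 32*w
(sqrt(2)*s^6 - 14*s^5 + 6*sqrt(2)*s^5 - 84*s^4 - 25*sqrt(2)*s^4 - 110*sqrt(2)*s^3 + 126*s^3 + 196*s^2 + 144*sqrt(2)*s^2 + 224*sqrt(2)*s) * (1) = sqrt(2)*s^6 - 14*s^5 + 6*sqrt(2)*s^5 - 84*s^4 - 25*sqrt(2)*s^4 - 110*sqrt(2)*s^3 + 126*s^3 + 196*s^2 + 144*sqrt(2)*s^2 + 224*sqrt(2)*s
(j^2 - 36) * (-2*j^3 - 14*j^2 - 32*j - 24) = -2*j^5 - 14*j^4 + 40*j^3 + 480*j^2 + 1152*j + 864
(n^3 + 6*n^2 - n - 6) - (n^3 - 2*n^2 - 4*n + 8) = 8*n^2 + 3*n - 14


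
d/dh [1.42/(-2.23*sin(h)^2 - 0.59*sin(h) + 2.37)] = (6.3332*sin(h) + 0.8378)*cos(h)/(2.23*sin(h)^2 + 0.59*sin(h) - 2.37)^2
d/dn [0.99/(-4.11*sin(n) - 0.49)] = 4.0689*cos(n)/(4.11*sin(n) + 0.49)^2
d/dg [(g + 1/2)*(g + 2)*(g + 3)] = 3*g^2 + 11*g + 17/2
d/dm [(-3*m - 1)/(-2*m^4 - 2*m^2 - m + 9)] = (6*m^4 + 6*m^2 + 3*m - (3*m + 1)*(8*m^3 + 4*m + 1) - 27)/(2*m^4 + 2*m^2 + m - 9)^2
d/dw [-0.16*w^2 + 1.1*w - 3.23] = 1.1 - 0.32*w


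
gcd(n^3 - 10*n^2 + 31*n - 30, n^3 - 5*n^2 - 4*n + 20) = n^2 - 7*n + 10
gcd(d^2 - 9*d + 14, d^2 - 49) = d - 7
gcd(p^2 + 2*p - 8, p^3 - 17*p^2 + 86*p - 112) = p - 2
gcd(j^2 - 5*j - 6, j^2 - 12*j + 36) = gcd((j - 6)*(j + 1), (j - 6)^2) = j - 6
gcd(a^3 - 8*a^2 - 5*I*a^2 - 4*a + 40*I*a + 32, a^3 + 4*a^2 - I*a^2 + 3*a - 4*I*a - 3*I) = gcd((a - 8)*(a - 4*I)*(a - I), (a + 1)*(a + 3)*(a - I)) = a - I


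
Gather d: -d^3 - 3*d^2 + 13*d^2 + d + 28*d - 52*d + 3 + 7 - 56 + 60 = -d^3 + 10*d^2 - 23*d + 14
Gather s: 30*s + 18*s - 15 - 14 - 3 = 48*s - 32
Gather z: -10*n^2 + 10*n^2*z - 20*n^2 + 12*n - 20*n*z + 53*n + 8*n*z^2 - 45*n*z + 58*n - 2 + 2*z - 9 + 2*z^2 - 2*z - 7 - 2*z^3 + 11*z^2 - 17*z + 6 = -30*n^2 + 123*n - 2*z^3 + z^2*(8*n + 13) + z*(10*n^2 - 65*n - 17) - 12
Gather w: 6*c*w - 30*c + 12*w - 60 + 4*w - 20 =-30*c + w*(6*c + 16) - 80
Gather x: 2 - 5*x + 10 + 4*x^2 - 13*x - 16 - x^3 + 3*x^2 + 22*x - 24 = -x^3 + 7*x^2 + 4*x - 28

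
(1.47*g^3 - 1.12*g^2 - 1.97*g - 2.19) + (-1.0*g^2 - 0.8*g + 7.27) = 1.47*g^3 - 2.12*g^2 - 2.77*g + 5.08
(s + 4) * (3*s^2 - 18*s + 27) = 3*s^3 - 6*s^2 - 45*s + 108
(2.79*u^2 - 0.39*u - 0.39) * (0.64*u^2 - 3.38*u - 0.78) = 1.7856*u^4 - 9.6798*u^3 - 1.1076*u^2 + 1.6224*u + 0.3042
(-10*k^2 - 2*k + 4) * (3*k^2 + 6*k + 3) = -30*k^4 - 66*k^3 - 30*k^2 + 18*k + 12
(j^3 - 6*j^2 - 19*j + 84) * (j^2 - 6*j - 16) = j^5 - 12*j^4 + j^3 + 294*j^2 - 200*j - 1344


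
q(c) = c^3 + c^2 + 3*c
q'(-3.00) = 24.00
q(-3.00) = -27.00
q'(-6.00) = 99.00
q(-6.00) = -198.00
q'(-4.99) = 67.72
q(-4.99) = -114.32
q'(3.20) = 40.12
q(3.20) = 52.61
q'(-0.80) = 3.32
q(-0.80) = -2.27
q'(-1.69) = 8.19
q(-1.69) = -7.04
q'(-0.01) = 2.98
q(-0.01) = -0.03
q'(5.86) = 117.74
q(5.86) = 253.15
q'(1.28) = 10.48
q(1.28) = 7.58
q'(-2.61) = 18.22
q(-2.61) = -18.80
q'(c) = 3*c^2 + 2*c + 3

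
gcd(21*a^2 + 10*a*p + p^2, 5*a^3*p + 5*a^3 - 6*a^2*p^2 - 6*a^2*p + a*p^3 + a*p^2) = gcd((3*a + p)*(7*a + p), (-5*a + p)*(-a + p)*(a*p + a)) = 1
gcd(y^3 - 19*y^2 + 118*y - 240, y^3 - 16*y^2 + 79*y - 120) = y^2 - 13*y + 40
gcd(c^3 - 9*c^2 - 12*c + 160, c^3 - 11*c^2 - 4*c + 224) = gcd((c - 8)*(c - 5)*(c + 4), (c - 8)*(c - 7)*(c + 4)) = c^2 - 4*c - 32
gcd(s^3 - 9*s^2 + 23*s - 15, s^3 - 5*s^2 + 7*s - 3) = s^2 - 4*s + 3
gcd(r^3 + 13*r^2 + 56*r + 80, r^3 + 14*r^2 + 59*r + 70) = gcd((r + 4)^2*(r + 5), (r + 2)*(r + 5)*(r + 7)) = r + 5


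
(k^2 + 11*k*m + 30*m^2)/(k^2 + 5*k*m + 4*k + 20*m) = (k + 6*m)/(k + 4)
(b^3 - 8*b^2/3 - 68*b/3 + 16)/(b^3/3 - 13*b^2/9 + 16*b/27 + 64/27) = 9*(3*b^3 - 8*b^2 - 68*b + 48)/(9*b^3 - 39*b^2 + 16*b + 64)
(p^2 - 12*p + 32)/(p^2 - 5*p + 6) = (p^2 - 12*p + 32)/(p^2 - 5*p + 6)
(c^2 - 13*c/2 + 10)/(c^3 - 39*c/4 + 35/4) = 2*(c - 4)/(2*c^2 + 5*c - 7)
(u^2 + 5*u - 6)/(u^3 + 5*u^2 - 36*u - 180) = (u - 1)/(u^2 - u - 30)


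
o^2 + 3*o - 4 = (o - 1)*(o + 4)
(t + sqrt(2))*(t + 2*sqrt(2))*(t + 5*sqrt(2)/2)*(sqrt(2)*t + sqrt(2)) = sqrt(2)*t^4 + sqrt(2)*t^3 + 11*t^3 + 11*t^2 + 19*sqrt(2)*t^2 + 20*t + 19*sqrt(2)*t + 20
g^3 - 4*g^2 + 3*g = g*(g - 3)*(g - 1)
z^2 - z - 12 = (z - 4)*(z + 3)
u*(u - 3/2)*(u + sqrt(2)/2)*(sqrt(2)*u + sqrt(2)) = sqrt(2)*u^4 - sqrt(2)*u^3/2 + u^3 - 3*sqrt(2)*u^2/2 - u^2/2 - 3*u/2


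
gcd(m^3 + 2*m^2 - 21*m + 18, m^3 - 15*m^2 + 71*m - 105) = m - 3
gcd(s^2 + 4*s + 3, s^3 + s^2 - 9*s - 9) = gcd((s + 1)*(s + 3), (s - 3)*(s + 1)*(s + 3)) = s^2 + 4*s + 3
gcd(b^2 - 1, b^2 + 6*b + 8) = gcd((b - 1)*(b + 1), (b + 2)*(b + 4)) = 1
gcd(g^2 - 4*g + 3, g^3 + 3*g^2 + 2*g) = 1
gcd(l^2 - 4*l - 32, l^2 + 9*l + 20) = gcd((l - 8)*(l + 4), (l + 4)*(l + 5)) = l + 4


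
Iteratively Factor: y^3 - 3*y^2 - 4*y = (y)*(y^2 - 3*y - 4) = y*(y + 1)*(y - 4)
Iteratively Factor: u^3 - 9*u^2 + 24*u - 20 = (u - 2)*(u^2 - 7*u + 10) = (u - 5)*(u - 2)*(u - 2)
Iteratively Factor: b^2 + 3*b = (b + 3)*(b)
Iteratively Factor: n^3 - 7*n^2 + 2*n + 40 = (n - 5)*(n^2 - 2*n - 8) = (n - 5)*(n - 4)*(n + 2)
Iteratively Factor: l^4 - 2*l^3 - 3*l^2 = (l - 3)*(l^3 + l^2) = (l - 3)*(l + 1)*(l^2) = l*(l - 3)*(l + 1)*(l)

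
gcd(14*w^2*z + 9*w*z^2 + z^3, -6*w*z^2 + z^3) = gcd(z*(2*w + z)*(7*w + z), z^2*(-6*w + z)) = z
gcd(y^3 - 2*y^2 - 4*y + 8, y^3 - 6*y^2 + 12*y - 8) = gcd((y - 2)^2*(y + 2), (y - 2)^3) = y^2 - 4*y + 4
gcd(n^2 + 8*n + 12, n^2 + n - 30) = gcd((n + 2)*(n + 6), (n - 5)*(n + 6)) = n + 6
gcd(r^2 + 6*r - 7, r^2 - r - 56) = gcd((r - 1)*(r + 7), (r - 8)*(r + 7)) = r + 7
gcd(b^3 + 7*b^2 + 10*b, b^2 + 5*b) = b^2 + 5*b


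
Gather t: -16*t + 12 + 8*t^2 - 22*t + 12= 8*t^2 - 38*t + 24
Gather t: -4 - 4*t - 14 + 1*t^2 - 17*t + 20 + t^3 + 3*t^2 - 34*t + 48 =t^3 + 4*t^2 - 55*t + 50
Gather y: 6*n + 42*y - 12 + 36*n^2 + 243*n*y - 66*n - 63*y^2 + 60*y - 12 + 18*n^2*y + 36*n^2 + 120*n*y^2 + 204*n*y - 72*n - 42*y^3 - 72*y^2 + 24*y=72*n^2 - 132*n - 42*y^3 + y^2*(120*n - 135) + y*(18*n^2 + 447*n + 126) - 24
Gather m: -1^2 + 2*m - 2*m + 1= 0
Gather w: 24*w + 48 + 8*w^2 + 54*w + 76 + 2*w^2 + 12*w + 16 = 10*w^2 + 90*w + 140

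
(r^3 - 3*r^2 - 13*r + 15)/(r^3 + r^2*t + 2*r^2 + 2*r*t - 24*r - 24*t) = (r^3 - 3*r^2 - 13*r + 15)/(r^3 + r^2*t + 2*r^2 + 2*r*t - 24*r - 24*t)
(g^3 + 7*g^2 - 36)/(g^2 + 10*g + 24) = (g^2 + g - 6)/(g + 4)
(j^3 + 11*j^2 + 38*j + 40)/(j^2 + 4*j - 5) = (j^2 + 6*j + 8)/(j - 1)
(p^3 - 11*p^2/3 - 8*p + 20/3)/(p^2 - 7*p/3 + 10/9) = 3*(p^2 - 3*p - 10)/(3*p - 5)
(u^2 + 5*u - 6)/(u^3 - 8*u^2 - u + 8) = (u + 6)/(u^2 - 7*u - 8)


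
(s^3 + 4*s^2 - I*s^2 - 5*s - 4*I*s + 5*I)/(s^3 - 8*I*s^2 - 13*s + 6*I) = (s^2 + 4*s - 5)/(s^2 - 7*I*s - 6)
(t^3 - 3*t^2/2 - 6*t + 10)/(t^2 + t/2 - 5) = t - 2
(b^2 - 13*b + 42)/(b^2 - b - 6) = (-b^2 + 13*b - 42)/(-b^2 + b + 6)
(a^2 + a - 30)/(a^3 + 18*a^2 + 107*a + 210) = (a - 5)/(a^2 + 12*a + 35)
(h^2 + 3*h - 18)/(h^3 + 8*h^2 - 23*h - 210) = (h - 3)/(h^2 + 2*h - 35)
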